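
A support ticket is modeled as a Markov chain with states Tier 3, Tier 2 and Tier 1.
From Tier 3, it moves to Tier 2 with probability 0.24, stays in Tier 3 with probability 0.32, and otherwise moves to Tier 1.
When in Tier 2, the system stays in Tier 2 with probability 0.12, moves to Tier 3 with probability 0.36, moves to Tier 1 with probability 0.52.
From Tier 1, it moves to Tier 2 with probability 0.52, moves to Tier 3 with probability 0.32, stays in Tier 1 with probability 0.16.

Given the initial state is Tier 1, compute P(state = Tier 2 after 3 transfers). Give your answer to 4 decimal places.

0.3356

Propagate the distribution vector 3 transfers from Tier 1.
After 0 transfers: (0.0000, 0.0000, 1.0000)
After 1 transfer: (0.3200, 0.5200, 0.1600)
After 2 transfers: (0.3408, 0.2224, 0.4368)
After 3 transfers: (0.3289, 0.3356, 0.3355)
P(in Tier 2 after 3 transfers) = 0.3356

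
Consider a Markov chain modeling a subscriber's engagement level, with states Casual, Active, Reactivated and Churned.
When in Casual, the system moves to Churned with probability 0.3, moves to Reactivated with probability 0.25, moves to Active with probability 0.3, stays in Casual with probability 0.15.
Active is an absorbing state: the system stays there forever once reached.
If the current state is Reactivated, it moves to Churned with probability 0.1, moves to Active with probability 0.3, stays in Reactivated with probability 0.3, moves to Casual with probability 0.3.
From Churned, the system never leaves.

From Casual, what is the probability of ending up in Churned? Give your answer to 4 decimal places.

0.4519

Let h(s) be the probability of absorption at Churned starting from transient state s. Then h(Churned) = 1 and h(Active) = 0. By first-step analysis:
h(Casual) = 0.15·h(Casual) + 0.3·0 + 0.25·h(Reactivated) + 0.3·1
h(Reactivated) = 0.3·h(Casual) + 0.3·0 + 0.3·h(Reactivated) + 0.1·1
Solving: h(Casual) = 0.4519, h(Reactivated) = 0.3365.
Starting from Casual, the probability is 0.4519.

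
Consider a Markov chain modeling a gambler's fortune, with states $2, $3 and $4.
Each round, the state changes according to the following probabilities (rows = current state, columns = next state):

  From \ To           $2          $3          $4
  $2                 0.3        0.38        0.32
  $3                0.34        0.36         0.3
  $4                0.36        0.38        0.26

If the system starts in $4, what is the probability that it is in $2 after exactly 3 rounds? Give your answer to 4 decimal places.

Propagate the distribution vector 3 rounds from $4.
After 0 rounds: (0.0000, 0.0000, 1.0000)
After 1 round: (0.3600, 0.3800, 0.2600)
After 2 rounds: (0.3308, 0.3724, 0.2968)
After 3 rounds: (0.3327, 0.3726, 0.2947)
P(in $2 after 3 rounds) = 0.3327

0.3327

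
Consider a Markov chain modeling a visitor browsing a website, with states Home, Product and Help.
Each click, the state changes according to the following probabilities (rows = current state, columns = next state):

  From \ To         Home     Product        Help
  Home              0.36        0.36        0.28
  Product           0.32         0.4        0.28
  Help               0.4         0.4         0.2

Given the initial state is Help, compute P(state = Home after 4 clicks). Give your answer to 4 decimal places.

Propagate the distribution vector 4 clicks from Help.
After 0 clicks: (0.0000, 0.0000, 1.0000)
After 1 click: (0.4000, 0.4000, 0.2000)
After 2 clicks: (0.3520, 0.3840, 0.2640)
After 3 clicks: (0.3552, 0.3859, 0.2589)
After 4 clicks: (0.3549, 0.3858, 0.2593)
P(in Home after 4 clicks) = 0.3549

0.3549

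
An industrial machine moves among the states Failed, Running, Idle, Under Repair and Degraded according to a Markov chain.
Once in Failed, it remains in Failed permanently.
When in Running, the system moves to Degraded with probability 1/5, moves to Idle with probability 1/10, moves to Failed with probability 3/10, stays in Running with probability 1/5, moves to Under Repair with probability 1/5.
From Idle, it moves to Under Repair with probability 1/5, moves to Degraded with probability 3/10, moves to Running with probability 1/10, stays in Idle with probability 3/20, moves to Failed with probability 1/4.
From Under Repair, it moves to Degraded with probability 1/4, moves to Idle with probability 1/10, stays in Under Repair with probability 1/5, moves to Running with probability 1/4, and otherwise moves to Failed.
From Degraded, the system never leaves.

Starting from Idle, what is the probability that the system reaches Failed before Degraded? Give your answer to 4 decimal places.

Let h(s) be the probability of absorption at Failed starting from transient state s. Then h(Failed) = 1 and h(Degraded) = 0. By first-step analysis:
h(Running) = 0.3·1 + 0.2·h(Running) + 0.1·h(Idle) + 0.2·h(Under Repair) + 0.2·0
h(Idle) = 0.25·1 + 0.1·h(Running) + 0.15·h(Idle) + 0.2·h(Under Repair) + 0.3·0
h(Under Repair) = 0.2·1 + 0.25·h(Running) + 0.1·h(Idle) + 0.2·h(Under Repair) + 0.25·0
Solving: h(Running) = 0.5547, h(Idle) = 0.4729, h(Under Repair) = 0.4825.
Starting from Idle, the probability is 0.4729.

0.4729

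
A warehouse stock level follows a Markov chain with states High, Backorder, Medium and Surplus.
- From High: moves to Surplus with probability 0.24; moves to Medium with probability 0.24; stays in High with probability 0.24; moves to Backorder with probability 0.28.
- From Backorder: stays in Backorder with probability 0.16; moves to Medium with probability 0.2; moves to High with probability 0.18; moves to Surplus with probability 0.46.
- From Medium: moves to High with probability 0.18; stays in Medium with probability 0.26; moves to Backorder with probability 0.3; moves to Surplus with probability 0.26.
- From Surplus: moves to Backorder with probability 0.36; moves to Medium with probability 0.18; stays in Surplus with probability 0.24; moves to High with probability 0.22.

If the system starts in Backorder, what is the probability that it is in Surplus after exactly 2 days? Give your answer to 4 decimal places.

0.2792

Propagate the distribution vector 2 days from Backorder.
After 0 days: (0.0000, 1.0000, 0.0000, 0.0000)
After 1 day: (0.1800, 0.1600, 0.2000, 0.4600)
After 2 days: (0.2092, 0.3016, 0.2100, 0.2792)
P(in Surplus after 2 days) = 0.2792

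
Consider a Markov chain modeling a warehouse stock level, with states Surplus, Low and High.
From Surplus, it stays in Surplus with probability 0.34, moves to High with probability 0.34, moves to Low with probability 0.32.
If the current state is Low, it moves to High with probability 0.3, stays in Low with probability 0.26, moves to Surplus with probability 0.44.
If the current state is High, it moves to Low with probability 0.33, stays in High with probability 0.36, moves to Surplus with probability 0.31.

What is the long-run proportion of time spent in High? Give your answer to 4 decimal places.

Let the stationary distribution be π with π = πP and π_1 + π_2 + π_3 = 1.
π_1 = 0.34·π_1 + 0.44·π_2 + 0.31·π_3
π_2 = 0.32·π_1 + 0.26·π_2 + 0.33·π_3
Solving with the normalization constraint gives π = (0.3605, 0.3050, 0.3345).
So the stationary probability of High is 0.3345.

0.3345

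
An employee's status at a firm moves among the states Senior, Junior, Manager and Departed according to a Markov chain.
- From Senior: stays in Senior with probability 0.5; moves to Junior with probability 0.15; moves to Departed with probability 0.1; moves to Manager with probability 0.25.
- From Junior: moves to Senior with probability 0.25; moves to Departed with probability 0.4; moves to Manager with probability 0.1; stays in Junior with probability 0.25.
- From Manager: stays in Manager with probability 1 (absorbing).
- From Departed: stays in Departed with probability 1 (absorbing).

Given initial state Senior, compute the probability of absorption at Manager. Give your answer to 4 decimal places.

0.6000

Let h(s) be the probability of absorption at Manager starting from transient state s. Then h(Manager) = 1 and h(Departed) = 0. By first-step analysis:
h(Senior) = 0.5·h(Senior) + 0.15·h(Junior) + 0.25·1 + 0.1·0
h(Junior) = 0.25·h(Senior) + 0.25·h(Junior) + 0.1·1 + 0.4·0
Solving: h(Senior) = 0.6000, h(Junior) = 0.3333.
Starting from Senior, the probability is 0.6000.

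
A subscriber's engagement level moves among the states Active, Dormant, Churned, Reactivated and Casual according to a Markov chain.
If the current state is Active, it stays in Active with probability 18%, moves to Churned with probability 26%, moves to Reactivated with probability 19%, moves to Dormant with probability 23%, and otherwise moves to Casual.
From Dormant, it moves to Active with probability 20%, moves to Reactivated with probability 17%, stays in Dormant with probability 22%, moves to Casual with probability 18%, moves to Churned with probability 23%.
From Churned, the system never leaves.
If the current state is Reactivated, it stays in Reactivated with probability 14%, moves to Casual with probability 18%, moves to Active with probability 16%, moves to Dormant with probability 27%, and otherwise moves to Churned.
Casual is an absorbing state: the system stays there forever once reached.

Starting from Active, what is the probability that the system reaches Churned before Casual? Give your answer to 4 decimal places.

Let h(s) be the probability of absorption at Churned starting from transient state s. Then h(Churned) = 1 and h(Casual) = 0. By first-step analysis:
h(Active) = 0.18·h(Active) + 0.23·h(Dormant) + 0.26·1 + 0.19·h(Reactivated) + 0.14·0
h(Dormant) = 0.2·h(Active) + 0.22·h(Dormant) + 0.23·1 + 0.17·h(Reactivated) + 0.18·0
h(Reactivated) = 0.16·h(Active) + 0.27·h(Dormant) + 0.25·1 + 0.14·h(Reactivated) + 0.18·0
Solving: h(Active) = 0.6162, h(Dormant) = 0.5810, h(Reactivated) = 0.5877.
Starting from Active, the probability is 0.6162.

0.6162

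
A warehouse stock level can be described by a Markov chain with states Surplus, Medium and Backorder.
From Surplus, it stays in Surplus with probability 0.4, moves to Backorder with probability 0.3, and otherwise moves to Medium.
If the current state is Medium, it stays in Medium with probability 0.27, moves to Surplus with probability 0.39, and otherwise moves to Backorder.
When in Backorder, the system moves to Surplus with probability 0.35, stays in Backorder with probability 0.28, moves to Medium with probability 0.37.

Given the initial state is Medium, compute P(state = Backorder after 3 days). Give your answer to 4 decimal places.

Propagate the distribution vector 3 days from Medium.
After 0 days: (0.0000, 1.0000, 0.0000)
After 1 day: (0.3900, 0.2700, 0.3400)
After 2 days: (0.3803, 0.3157, 0.3040)
After 3 days: (0.3816, 0.3118, 0.3065)
P(in Backorder after 3 days) = 0.3065

0.3065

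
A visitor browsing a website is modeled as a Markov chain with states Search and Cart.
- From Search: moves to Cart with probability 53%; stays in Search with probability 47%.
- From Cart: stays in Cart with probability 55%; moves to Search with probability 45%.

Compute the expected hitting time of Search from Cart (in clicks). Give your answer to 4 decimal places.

2.2222

Let t(s) be the expected number of clicks to first reach Search from state s, with t(Search) = 0. Conditioning on the first click:
t(Cart) = 1 + 0.55·t(Cart)
Solving: t(Cart) = 2.2222.
Expected clicks from Cart to Search: 2.2222.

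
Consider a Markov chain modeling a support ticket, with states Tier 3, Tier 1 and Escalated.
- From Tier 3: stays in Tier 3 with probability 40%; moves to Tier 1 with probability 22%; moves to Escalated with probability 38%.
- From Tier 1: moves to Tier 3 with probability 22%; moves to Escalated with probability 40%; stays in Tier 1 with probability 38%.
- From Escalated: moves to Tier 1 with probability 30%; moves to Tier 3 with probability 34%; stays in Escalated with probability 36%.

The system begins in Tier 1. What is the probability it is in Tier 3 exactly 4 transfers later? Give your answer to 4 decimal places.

0.3232

Propagate the distribution vector 4 transfers from Tier 1.
After 0 transfers: (0.0000, 1.0000, 0.0000)
After 1 transfer: (0.2200, 0.3800, 0.4000)
After 2 transfers: (0.3076, 0.3128, 0.3796)
After 3 transfers: (0.3209, 0.3004, 0.3787)
After 4 transfers: (0.3232, 0.2984, 0.3784)
P(in Tier 3 after 4 transfers) = 0.3232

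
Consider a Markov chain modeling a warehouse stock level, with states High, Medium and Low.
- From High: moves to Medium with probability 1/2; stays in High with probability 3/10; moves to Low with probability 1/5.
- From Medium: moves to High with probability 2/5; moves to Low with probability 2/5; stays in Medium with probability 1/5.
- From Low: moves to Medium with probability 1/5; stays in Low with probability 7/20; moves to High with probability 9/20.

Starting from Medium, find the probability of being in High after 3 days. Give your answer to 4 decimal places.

0.3770

Propagate the distribution vector 3 days from Medium.
After 0 days: (0.0000, 1.0000, 0.0000)
After 1 day: (0.4000, 0.2000, 0.4000)
After 2 days: (0.3800, 0.3200, 0.3000)
After 3 days: (0.3770, 0.3140, 0.3090)
P(in High after 3 days) = 0.3770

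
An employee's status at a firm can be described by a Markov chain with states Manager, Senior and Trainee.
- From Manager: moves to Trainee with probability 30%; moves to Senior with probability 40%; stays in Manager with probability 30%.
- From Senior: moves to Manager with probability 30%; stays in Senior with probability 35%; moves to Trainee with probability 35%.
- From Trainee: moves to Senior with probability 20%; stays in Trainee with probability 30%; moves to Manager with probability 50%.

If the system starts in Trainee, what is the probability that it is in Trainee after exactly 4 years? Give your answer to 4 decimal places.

Propagate the distribution vector 4 years from Trainee.
After 0 years: (0.0000, 0.0000, 1.0000)
After 1 year: (0.5000, 0.2000, 0.3000)
After 2 years: (0.3600, 0.3300, 0.3100)
After 3 years: (0.3620, 0.3215, 0.3165)
After 4 years: (0.3633, 0.3206, 0.3161)
P(in Trainee after 4 years) = 0.3161

0.3161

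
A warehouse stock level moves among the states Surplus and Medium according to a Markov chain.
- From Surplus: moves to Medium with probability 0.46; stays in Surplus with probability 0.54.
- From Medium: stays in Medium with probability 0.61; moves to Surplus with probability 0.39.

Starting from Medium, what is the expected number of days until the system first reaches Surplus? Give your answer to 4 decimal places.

Let t(s) be the expected number of days to first reach Surplus from state s, with t(Surplus) = 0. Conditioning on the first day:
t(Medium) = 1 + 0.61·t(Medium)
Solving: t(Medium) = 2.5641.
Expected days from Medium to Surplus: 2.5641.

2.5641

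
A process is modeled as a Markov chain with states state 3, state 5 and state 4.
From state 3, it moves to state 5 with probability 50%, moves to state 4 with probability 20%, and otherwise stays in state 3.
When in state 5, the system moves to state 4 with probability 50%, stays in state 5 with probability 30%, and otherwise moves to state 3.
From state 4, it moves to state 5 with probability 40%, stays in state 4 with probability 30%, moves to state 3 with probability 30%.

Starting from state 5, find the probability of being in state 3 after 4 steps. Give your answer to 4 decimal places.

0.2612

Propagate the distribution vector 4 steps from state 5.
After 0 steps: (0.0000, 1.0000, 0.0000)
After 1 step: (0.2000, 0.3000, 0.5000)
After 2 steps: (0.2700, 0.3900, 0.3400)
After 3 steps: (0.2610, 0.3880, 0.3510)
After 4 steps: (0.2612, 0.3873, 0.3515)
P(in state 3 after 4 steps) = 0.2612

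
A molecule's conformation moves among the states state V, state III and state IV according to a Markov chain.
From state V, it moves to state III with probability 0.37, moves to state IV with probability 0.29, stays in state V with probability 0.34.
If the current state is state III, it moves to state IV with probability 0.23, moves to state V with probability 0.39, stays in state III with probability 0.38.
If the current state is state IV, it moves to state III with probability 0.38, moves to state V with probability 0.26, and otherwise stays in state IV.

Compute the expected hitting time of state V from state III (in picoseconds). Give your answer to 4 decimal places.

2.8119

Let t(s) be the expected number of picoseconds to first reach state V from state s, with t(state V) = 0. Conditioning on the first picosecond:
t(state III) = 1 + 0.38·t(state III) + 0.23·t(state IV)
t(state IV) = 1 + 0.38·t(state III) + 0.36·t(state IV)
Solving: t(state III) = 2.8119, t(state IV) = 3.2321.
Expected picoseconds from state III to state V: 2.8119.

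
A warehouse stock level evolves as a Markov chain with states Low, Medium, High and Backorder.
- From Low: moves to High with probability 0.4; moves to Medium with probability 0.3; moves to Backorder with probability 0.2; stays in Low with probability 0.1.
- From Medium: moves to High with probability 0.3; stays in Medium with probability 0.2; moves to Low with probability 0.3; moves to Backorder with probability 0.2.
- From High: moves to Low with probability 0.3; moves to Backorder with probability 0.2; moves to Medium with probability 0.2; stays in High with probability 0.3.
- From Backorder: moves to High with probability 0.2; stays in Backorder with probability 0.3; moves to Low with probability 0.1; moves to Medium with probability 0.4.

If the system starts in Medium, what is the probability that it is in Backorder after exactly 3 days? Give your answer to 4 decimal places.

Propagate the distribution vector 3 days from Medium.
After 0 days: (0.0000, 1.0000, 0.0000, 0.0000)
After 1 day: (0.3000, 0.2000, 0.3000, 0.2000)
After 2 days: (0.2000, 0.2700, 0.3100, 0.2200)
After 3 days: (0.2160, 0.2640, 0.2980, 0.2220)
P(in Backorder after 3 days) = 0.2220

0.2220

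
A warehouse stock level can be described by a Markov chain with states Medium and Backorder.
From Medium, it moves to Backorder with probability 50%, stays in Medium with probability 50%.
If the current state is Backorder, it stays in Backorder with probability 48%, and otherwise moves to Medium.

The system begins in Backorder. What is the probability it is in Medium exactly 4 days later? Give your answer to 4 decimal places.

Propagate the distribution vector 4 days from Backorder.
After 0 days: (0.0000, 1.0000)
After 1 day: (0.5200, 0.4800)
After 2 days: (0.5096, 0.4904)
After 3 days: (0.5098, 0.4902)
After 4 days: (0.5098, 0.4902)
P(in Medium after 4 days) = 0.5098

0.5098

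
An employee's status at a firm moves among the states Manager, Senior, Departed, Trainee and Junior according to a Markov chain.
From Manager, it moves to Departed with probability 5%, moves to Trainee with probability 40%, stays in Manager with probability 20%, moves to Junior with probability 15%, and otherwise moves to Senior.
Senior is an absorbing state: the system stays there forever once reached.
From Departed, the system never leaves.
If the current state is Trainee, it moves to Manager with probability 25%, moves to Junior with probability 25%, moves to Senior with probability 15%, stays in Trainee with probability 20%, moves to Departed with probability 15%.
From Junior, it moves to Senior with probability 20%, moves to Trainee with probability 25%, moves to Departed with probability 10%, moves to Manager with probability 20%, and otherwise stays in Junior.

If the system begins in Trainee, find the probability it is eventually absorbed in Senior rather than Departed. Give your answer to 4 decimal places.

0.5984

Let h(s) be the probability of absorption at Senior starting from transient state s. Then h(Senior) = 1 and h(Departed) = 0. By first-step analysis:
h(Manager) = 0.2·h(Manager) + 0.2·1 + 0.05·0 + 0.4·h(Trainee) + 0.15·h(Junior)
h(Trainee) = 0.25·h(Manager) + 0.15·1 + 0.15·0 + 0.2·h(Trainee) + 0.25·h(Junior)
h(Junior) = 0.2·h(Manager) + 0.2·1 + 0.1·0 + 0.25·h(Trainee) + 0.25·h(Junior)
Solving: h(Manager) = 0.6701, h(Trainee) = 0.5984, h(Junior) = 0.6448.
Starting from Trainee, the probability is 0.5984.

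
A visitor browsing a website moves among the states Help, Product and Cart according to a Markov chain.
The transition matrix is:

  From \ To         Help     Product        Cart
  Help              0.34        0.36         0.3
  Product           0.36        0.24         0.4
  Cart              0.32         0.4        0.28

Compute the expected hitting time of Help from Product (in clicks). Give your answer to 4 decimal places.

Let t(s) be the expected number of clicks to first reach Help from state s, with t(Help) = 0. Conditioning on the first click:
t(Product) = 1 + 0.24·t(Product) + 0.4·t(Cart)
t(Cart) = 1 + 0.4·t(Product) + 0.28·t(Cart)
Solving: t(Product) = 2.8926, t(Cart) = 2.9959.
Expected clicks from Product to Help: 2.8926.

2.8926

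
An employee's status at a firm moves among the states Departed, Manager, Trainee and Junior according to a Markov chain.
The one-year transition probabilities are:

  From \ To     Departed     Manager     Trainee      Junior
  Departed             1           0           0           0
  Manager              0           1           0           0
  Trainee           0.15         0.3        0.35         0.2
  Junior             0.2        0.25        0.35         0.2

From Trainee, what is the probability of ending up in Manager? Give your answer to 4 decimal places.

Let h(s) be the probability of absorption at Manager starting from transient state s. Then h(Manager) = 1 and h(Departed) = 0. By first-step analysis:
h(Trainee) = 0.15·0 + 0.3·1 + 0.35·h(Trainee) + 0.2·h(Junior)
h(Junior) = 0.2·0 + 0.25·1 + 0.35·h(Trainee) + 0.2·h(Junior)
Solving: h(Trainee) = 0.6444, h(Junior) = 0.5944.
Starting from Trainee, the probability is 0.6444.

0.6444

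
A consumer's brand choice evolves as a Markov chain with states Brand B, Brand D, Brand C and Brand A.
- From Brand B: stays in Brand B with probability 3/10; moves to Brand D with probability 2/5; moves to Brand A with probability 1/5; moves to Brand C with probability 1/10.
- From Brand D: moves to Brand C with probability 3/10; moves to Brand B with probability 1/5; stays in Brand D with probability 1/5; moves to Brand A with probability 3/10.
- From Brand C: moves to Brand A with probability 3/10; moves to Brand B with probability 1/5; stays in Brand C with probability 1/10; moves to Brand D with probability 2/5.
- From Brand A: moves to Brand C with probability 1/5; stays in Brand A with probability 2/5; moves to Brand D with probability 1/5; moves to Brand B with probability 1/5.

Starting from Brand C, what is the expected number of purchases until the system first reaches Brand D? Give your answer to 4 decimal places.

2.9562

Let t(s) be the expected number of purchases to first reach Brand D from state s, with t(Brand D) = 0. Conditioning on the first purchase:
t(Brand B) = 1 + 0.3·t(Brand B) + 0.1·t(Brand C) + 0.2·t(Brand A)
t(Brand C) = 1 + 0.2·t(Brand B) + 0.1·t(Brand C) + 0.3·t(Brand A)
t(Brand A) = 1 + 0.2·t(Brand B) + 0.2·t(Brand C) + 0.4·t(Brand A)
Solving: t(Brand B) = 2.8832, t(Brand C) = 2.9562, t(Brand A) = 3.6131.
Expected purchases from Brand C to Brand D: 2.9562.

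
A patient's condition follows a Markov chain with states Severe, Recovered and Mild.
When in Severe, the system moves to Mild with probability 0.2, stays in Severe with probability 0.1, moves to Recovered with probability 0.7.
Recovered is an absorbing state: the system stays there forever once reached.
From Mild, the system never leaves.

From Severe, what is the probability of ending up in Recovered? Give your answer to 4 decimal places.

0.7778

Let h(s) be the probability of absorption at Recovered starting from transient state s. Then h(Recovered) = 1 and h(Mild) = 0. By first-step analysis:
h(Severe) = 0.1·h(Severe) + 0.7·1 + 0.2·0
Solving: h(Severe) = 0.7778.
Starting from Severe, the probability is 0.7778.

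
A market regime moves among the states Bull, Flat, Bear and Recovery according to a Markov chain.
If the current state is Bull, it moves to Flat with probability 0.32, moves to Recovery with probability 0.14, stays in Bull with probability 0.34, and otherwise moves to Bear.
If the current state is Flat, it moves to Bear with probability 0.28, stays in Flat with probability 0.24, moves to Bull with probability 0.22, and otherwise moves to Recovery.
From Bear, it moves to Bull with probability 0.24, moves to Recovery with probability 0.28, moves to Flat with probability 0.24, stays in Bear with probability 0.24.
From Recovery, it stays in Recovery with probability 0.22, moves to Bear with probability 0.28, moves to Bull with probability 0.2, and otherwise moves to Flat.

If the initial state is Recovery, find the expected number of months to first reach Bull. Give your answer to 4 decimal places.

Let t(s) be the expected number of months to first reach Bull from state s, with t(Bull) = 0. Conditioning on the first month:
t(Flat) = 1 + 0.24·t(Flat) + 0.28·t(Bear) + 0.26·t(Recovery)
t(Bear) = 1 + 0.24·t(Flat) + 0.24·t(Bear) + 0.28·t(Recovery)
t(Recovery) = 1 + 0.3·t(Flat) + 0.28·t(Bear) + 0.22·t(Recovery)
Solving: t(Flat) = 4.5397, t(Bear) = 4.4540, t(Recovery) = 4.6270.
Expected months from Recovery to Bull: 4.6270.

4.6270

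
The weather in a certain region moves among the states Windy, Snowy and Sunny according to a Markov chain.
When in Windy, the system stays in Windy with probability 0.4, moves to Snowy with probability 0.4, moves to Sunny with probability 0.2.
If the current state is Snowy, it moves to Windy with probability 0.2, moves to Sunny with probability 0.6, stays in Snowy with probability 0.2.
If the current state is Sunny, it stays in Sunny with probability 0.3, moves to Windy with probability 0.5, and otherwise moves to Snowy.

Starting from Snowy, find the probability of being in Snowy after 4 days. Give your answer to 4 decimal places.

Propagate the distribution vector 4 days from Snowy.
After 0 days: (0.0000, 1.0000, 0.0000)
After 1 day: (0.2000, 0.2000, 0.6000)
After 2 days: (0.4200, 0.2400, 0.3400)
After 3 days: (0.3860, 0.2840, 0.3300)
After 4 days: (0.3762, 0.2772, 0.3466)
P(in Snowy after 4 days) = 0.2772

0.2772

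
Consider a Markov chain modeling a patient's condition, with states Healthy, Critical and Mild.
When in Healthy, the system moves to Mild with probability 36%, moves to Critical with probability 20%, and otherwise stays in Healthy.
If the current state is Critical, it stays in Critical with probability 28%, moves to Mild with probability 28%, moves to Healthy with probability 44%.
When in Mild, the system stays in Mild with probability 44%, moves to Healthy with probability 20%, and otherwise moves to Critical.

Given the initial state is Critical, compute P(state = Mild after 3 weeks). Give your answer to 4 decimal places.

Propagate the distribution vector 3 weeks from Critical.
After 0 weeks: (0.0000, 1.0000, 0.0000)
After 1 week: (0.4400, 0.2800, 0.2800)
After 2 weeks: (0.3728, 0.2672, 0.3600)
After 3 weeks: (0.3536, 0.2790, 0.3674)
P(in Mild after 3 weeks) = 0.3674

0.3674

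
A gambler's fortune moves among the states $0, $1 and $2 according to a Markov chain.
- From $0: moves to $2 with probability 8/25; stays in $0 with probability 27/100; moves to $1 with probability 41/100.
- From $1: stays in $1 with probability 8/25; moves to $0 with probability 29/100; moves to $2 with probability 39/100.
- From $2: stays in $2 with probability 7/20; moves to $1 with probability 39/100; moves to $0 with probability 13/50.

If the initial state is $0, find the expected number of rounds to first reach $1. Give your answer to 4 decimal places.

Let t(s) be the expected number of rounds to first reach $1 from state s, with t($1) = 0. Conditioning on the first round:
t($0) = 1 + 0.27·t($0) + 0.32·t($2)
t($2) = 1 + 0.26·t($0) + 0.35·t($2)
Solving: t($0) = 2.4789, t($2) = 2.5300.
Expected rounds from $0 to $1: 2.4789.

2.4789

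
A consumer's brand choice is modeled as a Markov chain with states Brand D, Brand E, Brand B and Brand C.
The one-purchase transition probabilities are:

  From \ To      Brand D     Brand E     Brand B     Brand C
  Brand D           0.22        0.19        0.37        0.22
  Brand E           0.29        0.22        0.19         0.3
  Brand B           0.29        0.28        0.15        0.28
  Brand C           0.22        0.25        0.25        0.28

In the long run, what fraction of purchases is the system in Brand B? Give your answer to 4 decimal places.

0.2421

Let the stationary distribution be π with π = πP and π_1 + π_2 + π_3 + π_4 = 1.
π_1 = 0.22·π_1 + 0.29·π_2 + 0.29·π_3 + 0.22·π_4
π_2 = 0.19·π_1 + 0.22·π_2 + 0.28·π_3 + 0.25·π_4
π_3 = 0.37·π_1 + 0.19·π_2 + 0.15·π_3 + 0.25·π_4
Solving with the normalization constraint gives π = (0.2534, 0.2350, 0.2421, 0.2695).
So the stationary probability of Brand B is 0.2421.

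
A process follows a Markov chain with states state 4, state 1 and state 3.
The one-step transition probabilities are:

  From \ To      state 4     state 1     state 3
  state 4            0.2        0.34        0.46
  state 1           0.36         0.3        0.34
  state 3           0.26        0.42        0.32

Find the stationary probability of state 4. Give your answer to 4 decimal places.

0.2788

Let the stationary distribution be π with π = πP and π_1 + π_2 + π_3 = 1.
π_1 = 0.2·π_1 + 0.36·π_2 + 0.26·π_3
π_2 = 0.34·π_1 + 0.3·π_2 + 0.42·π_3
Solving with the normalization constraint gives π = (0.2788, 0.3551, 0.3661).
So the stationary probability of state 4 is 0.2788.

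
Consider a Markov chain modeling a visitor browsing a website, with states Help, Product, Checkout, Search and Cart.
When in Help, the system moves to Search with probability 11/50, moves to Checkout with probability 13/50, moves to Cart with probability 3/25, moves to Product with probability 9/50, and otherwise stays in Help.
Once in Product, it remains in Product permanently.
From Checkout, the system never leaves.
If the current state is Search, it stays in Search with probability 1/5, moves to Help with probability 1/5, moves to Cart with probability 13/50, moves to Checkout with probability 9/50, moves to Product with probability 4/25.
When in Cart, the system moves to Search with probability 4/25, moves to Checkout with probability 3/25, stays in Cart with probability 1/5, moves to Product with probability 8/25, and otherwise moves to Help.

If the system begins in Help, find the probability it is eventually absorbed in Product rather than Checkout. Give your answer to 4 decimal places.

0.4734

Let h(s) be the probability of absorption at Product starting from transient state s. Then h(Product) = 1 and h(Checkout) = 0. By first-step analysis:
h(Help) = 0.22·h(Help) + 0.18·1 + 0.26·0 + 0.22·h(Search) + 0.12·h(Cart)
h(Search) = 0.2·h(Help) + 0.16·1 + 0.18·0 + 0.2·h(Search) + 0.26·h(Cart)
h(Cart) = 0.2·h(Help) + 0.32·1 + 0.12·0 + 0.16·h(Search) + 0.2·h(Cart)
Solving: h(Help) = 0.4734, h(Search) = 0.5207, h(Cart) = 0.6225.
Starting from Help, the probability is 0.4734.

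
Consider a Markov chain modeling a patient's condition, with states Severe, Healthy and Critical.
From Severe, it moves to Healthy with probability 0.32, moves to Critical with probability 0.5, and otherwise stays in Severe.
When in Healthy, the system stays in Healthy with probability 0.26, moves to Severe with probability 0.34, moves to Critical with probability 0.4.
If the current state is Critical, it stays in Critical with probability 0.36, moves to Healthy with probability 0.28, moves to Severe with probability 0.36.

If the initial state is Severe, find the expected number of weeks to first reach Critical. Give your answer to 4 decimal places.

2.1285

Let t(s) be the expected number of weeks to first reach Critical from state s, with t(Critical) = 0. Conditioning on the first week:
t(Severe) = 1 + 0.18·t(Severe) + 0.32·t(Healthy)
t(Healthy) = 1 + 0.34·t(Severe) + 0.26·t(Healthy)
Solving: t(Severe) = 2.1285, t(Healthy) = 2.3293.
Expected weeks from Severe to Critical: 2.1285.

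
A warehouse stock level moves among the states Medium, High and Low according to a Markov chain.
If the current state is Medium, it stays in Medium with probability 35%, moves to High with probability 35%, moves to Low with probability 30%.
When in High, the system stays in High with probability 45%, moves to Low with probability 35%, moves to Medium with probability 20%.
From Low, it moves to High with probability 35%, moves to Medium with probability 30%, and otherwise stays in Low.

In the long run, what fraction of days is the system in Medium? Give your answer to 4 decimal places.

0.2749

Let the stationary distribution be π with π = πP and π_1 + π_2 + π_3 = 1.
π_1 = 0.35·π_1 + 0.2·π_2 + 0.3·π_3
π_2 = 0.35·π_1 + 0.45·π_2 + 0.35·π_3
Solving with the normalization constraint gives π = (0.2749, 0.3889, 0.3363).
So the stationary probability of Medium is 0.2749.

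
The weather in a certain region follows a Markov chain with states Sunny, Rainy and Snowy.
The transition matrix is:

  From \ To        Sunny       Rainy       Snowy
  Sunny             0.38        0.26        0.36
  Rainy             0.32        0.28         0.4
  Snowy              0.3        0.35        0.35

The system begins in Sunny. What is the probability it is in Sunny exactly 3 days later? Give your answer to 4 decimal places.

0.3328

Propagate the distribution vector 3 days from Sunny.
After 0 days: (1.0000, 0.0000, 0.0000)
After 1 day: (0.3800, 0.2600, 0.3600)
After 2 days: (0.3356, 0.2976, 0.3668)
After 3 days: (0.3328, 0.2990, 0.3682)
P(in Sunny after 3 days) = 0.3328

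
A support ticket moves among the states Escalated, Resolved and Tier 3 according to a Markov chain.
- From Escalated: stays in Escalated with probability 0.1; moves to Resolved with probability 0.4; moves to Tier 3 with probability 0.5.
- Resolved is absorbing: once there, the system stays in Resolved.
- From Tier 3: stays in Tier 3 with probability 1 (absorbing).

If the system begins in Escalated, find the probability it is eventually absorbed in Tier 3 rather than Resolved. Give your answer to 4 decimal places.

0.5556

Let h(s) be the probability of absorption at Tier 3 starting from transient state s. Then h(Tier 3) = 1 and h(Resolved) = 0. By first-step analysis:
h(Escalated) = 0.1·h(Escalated) + 0.4·0 + 0.5·1
Solving: h(Escalated) = 0.5556.
Starting from Escalated, the probability is 0.5556.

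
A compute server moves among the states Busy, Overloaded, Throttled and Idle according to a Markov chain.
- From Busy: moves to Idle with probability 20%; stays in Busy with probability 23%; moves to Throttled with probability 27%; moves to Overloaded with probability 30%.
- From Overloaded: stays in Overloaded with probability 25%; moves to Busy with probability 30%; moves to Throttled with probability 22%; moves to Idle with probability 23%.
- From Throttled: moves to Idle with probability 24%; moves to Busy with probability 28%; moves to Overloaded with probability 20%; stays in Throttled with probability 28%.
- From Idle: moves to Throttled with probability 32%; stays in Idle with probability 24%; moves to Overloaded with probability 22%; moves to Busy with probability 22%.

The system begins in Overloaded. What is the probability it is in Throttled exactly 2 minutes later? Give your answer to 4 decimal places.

Propagate the distribution vector 2 minutes from Overloaded.
After 0 minutes: (0.0000, 1.0000, 0.0000, 0.0000)
After 1 minute: (0.3000, 0.2500, 0.2200, 0.2300)
After 2 minutes: (0.2562, 0.2471, 0.2712, 0.2255)
P(in Throttled after 2 minutes) = 0.2712

0.2712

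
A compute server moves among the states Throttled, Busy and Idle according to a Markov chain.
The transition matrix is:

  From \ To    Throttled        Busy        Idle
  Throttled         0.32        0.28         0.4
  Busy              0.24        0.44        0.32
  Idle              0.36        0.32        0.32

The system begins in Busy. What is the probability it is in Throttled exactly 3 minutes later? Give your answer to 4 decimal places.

Propagate the distribution vector 3 minutes from Busy.
After 0 minutes: (0.0000, 1.0000, 0.0000)
After 1 minute: (0.2400, 0.4400, 0.3200)
After 2 minutes: (0.2976, 0.3632, 0.3392)
After 3 minutes: (0.3045, 0.3517, 0.3438)
P(in Throttled after 3 minutes) = 0.3045

0.3045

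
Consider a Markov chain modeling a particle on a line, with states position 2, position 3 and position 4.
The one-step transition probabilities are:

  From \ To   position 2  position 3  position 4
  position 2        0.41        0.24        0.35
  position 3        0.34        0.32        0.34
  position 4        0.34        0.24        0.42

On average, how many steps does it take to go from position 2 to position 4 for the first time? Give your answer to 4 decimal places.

2.8786

Let t(s) be the expected number of steps to first reach position 4 from state s, with t(position 4) = 0. Conditioning on the first step:
t(position 2) = 1 + 0.41·t(position 2) + 0.24·t(position 3)
t(position 3) = 1 + 0.34·t(position 2) + 0.32·t(position 3)
Solving: t(position 2) = 2.8786, t(position 3) = 2.9099.
Expected steps from position 2 to position 4: 2.8786.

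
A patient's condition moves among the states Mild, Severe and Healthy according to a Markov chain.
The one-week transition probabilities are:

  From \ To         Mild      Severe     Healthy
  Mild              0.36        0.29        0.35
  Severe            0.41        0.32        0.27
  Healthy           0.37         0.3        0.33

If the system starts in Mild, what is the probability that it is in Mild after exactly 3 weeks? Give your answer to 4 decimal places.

0.3783

Propagate the distribution vector 3 weeks from Mild.
After 0 weeks: (1.0000, 0.0000, 0.0000)
After 1 week: (0.3600, 0.2900, 0.3500)
After 2 weeks: (0.3780, 0.3022, 0.3198)
After 3 weeks: (0.3783, 0.3023, 0.3194)
P(in Mild after 3 weeks) = 0.3783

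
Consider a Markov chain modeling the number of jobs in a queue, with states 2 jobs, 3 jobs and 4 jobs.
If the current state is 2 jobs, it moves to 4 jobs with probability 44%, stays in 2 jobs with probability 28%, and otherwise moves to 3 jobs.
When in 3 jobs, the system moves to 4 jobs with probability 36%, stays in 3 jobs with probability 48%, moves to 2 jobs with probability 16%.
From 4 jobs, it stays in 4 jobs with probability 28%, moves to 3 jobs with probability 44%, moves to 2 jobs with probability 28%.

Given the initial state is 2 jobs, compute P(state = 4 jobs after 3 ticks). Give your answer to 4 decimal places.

0.3519

Propagate the distribution vector 3 ticks from 2 jobs.
After 0 ticks: (1.0000, 0.0000, 0.0000)
After 1 tick: (0.2800, 0.2800, 0.4400)
After 2 ticks: (0.2464, 0.4064, 0.3472)
After 3 ticks: (0.2312, 0.4168, 0.3519)
P(in 4 jobs after 3 ticks) = 0.3519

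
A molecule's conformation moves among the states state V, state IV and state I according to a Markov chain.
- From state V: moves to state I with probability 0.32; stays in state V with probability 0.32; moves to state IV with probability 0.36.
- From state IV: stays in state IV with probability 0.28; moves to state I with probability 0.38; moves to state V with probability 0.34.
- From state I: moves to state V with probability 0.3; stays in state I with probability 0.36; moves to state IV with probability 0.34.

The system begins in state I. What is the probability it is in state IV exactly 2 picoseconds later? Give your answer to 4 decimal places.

0.3256

Sum over the intermediate state after 1 picosecond:
P = P(state I→state V)·P(state V→state IV) + P(state I→state IV)·P(state IV→state IV) + P(state I→state I)·P(state I→state IV)
  = 0.3×0.36 + 0.34×0.28 + 0.36×0.34
  = 0.1080 + 0.0952 + 0.1224 = 0.3256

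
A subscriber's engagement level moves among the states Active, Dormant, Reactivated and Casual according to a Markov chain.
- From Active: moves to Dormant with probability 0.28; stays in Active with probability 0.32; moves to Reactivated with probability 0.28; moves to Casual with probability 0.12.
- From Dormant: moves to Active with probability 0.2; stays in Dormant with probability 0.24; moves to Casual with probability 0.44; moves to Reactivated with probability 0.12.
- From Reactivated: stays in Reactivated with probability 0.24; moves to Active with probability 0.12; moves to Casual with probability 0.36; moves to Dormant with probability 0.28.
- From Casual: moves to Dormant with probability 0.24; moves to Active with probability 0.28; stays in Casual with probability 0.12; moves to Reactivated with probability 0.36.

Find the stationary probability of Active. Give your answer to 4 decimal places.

0.2285

Let the stationary distribution be π with π = πP and π_1 + π_2 + π_3 + π_4 = 1.
π_1 = 0.32·π_1 + 0.2·π_2 + 0.12·π_3 + 0.28·π_4
π_2 = 0.28·π_1 + 0.24·π_2 + 0.28·π_3 + 0.24·π_4
π_3 = 0.28·π_1 + 0.12·π_2 + 0.24·π_3 + 0.36·π_4
Solving with the normalization constraint gives π = (0.2285, 0.2591, 0.2496, 0.2628).
So the stationary probability of Active is 0.2285.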